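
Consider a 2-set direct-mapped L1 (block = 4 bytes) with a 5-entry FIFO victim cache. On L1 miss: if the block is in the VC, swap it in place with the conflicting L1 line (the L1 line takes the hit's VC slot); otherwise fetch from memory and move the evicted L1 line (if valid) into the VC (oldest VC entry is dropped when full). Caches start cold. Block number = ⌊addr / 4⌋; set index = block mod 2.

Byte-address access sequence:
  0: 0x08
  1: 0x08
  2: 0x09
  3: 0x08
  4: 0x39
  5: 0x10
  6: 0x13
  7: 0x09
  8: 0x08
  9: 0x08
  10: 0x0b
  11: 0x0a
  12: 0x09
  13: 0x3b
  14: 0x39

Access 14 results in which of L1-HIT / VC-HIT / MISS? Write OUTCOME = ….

OUTCOME = L1-HIT

0: 0x8 (blk 2, set 0) → MISS  vc=[]
1: 0x8 (blk 2, set 0) → L1-HIT  vc=[]
2: 0x9 (blk 2, set 0) → L1-HIT  vc=[]
3: 0x8 (blk 2, set 0) → L1-HIT  vc=[]
4: 0x39 (blk 14, set 0) → MISS  vc=[2]
5: 0x10 (blk 4, set 0) → MISS  vc=[2, 14]
6: 0x13 (blk 4, set 0) → L1-HIT  vc=[2, 14]
7: 0x9 (blk 2, set 0) → VC-HIT  vc=[4, 14]
8: 0x8 (blk 2, set 0) → L1-HIT  vc=[4, 14]
9: 0x8 (blk 2, set 0) → L1-HIT  vc=[4, 14]
10: 0xb (blk 2, set 0) → L1-HIT  vc=[4, 14]
11: 0xa (blk 2, set 0) → L1-HIT  vc=[4, 14]
12: 0x9 (blk 2, set 0) → L1-HIT  vc=[4, 14]
13: 0x3b (blk 14, set 0) → VC-HIT  vc=[4, 2]
14: 0x39 (blk 14, set 0) → L1-HIT  vc=[4, 2]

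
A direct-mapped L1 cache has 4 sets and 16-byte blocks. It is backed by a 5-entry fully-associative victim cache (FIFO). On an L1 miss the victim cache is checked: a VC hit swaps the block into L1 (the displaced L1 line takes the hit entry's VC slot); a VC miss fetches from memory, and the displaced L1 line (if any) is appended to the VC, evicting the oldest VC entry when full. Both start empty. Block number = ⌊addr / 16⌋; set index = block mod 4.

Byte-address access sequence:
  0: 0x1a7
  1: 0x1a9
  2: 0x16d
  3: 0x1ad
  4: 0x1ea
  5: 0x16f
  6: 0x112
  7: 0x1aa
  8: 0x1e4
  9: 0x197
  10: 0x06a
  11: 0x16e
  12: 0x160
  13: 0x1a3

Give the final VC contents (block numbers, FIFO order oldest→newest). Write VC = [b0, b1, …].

0: 0x1a7 (blk 26, set 2) → MISS  vc=[]
1: 0x1a9 (blk 26, set 2) → L1-HIT  vc=[]
2: 0x16d (blk 22, set 2) → MISS  vc=[26]
3: 0x1ad (blk 26, set 2) → VC-HIT  vc=[22]
4: 0x1ea (blk 30, set 2) → MISS  vc=[22, 26]
5: 0x16f (blk 22, set 2) → VC-HIT  vc=[30, 26]
6: 0x112 (blk 17, set 1) → MISS  vc=[30, 26]
7: 0x1aa (blk 26, set 2) → VC-HIT  vc=[30, 22]
8: 0x1e4 (blk 30, set 2) → VC-HIT  vc=[26, 22]
9: 0x197 (blk 25, set 1) → MISS  vc=[26, 22, 17]
10: 0x6a (blk 6, set 2) → MISS  vc=[26, 22, 17, 30]
11: 0x16e (blk 22, set 2) → VC-HIT  vc=[26, 6, 17, 30]
12: 0x160 (blk 22, set 2) → L1-HIT  vc=[26, 6, 17, 30]
13: 0x1a3 (blk 26, set 2) → VC-HIT  vc=[22, 6, 17, 30]

VC = [22, 6, 17, 30]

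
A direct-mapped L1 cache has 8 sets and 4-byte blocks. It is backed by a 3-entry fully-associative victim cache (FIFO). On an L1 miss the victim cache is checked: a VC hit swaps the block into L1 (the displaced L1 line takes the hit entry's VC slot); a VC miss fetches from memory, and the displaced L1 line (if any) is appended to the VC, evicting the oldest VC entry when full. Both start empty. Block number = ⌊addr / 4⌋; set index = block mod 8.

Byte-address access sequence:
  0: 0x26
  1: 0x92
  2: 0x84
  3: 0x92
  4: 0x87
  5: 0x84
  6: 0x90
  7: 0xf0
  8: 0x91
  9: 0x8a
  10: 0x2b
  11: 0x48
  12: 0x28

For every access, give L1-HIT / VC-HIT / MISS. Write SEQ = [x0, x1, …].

#0 0x26→b9/s1 MISS; vc=[]
#1 0x92→b36/s4 MISS; vc=[]
#2 0x84→b33/s1 MISS; vc=[9]
#3 0x92→b36/s4 L1-HIT; vc=[9]
#4 0x87→b33/s1 L1-HIT; vc=[9]
#5 0x84→b33/s1 L1-HIT; vc=[9]
#6 0x90→b36/s4 L1-HIT; vc=[9]
#7 0xf0→b60/s4 MISS; vc=[9,36]
#8 0x91→b36/s4 VC-HIT; vc=[9,60]
#9 0x8a→b34/s2 MISS; vc=[9,60]
#10 0x2b→b10/s2 MISS; vc=[9,60,34]
#11 0x48→b18/s2 MISS; vc=[60,34,10]
#12 0x28→b10/s2 VC-HIT; vc=[60,34,18]

SEQ = [MISS, MISS, MISS, L1-HIT, L1-HIT, L1-HIT, L1-HIT, MISS, VC-HIT, MISS, MISS, MISS, VC-HIT]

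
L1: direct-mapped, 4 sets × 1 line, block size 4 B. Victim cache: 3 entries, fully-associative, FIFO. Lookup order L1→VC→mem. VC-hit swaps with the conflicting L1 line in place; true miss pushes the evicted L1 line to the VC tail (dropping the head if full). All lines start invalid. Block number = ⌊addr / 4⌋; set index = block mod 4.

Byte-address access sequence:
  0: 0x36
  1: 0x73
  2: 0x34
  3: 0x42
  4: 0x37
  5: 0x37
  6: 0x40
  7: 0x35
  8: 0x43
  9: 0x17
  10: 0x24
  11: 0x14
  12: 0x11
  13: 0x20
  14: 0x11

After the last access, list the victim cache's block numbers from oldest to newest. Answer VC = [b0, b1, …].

VC = [9, 16, 8]

  [0] addr=0x36 blk=13 s=1: MISS | VC []
  [1] addr=0x73 blk=28 s=0: MISS | VC []
  [2] addr=0x34 blk=13 s=1: L1-HIT | VC []
  [3] addr=0x42 blk=16 s=0: MISS | VC [28]
  [4] addr=0x37 blk=13 s=1: L1-HIT | VC [28]
  [5] addr=0x37 blk=13 s=1: L1-HIT | VC [28]
  [6] addr=0x40 blk=16 s=0: L1-HIT | VC [28]
  [7] addr=0x35 blk=13 s=1: L1-HIT | VC [28]
  [8] addr=0x43 blk=16 s=0: L1-HIT | VC [28]
  [9] addr=0x17 blk=5 s=1: MISS | VC [28, 13]
  [10] addr=0x24 blk=9 s=1: MISS | VC [28, 13, 5]
  [11] addr=0x14 blk=5 s=1: VC-HIT | VC [28, 13, 9]
  [12] addr=0x11 blk=4 s=0: MISS | VC [13, 9, 16]
  [13] addr=0x20 blk=8 s=0: MISS | VC [9, 16, 4]
  [14] addr=0x11 blk=4 s=0: VC-HIT | VC [9, 16, 8]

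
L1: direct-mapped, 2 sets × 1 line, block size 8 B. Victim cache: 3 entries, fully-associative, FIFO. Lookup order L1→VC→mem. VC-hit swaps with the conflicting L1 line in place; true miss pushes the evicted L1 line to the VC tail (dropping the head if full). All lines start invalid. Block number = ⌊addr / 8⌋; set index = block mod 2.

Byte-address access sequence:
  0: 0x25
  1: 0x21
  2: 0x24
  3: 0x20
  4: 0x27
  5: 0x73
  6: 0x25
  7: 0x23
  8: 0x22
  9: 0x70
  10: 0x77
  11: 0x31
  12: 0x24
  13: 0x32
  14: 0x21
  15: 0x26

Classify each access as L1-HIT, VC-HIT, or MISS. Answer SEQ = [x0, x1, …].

SEQ = [MISS, L1-HIT, L1-HIT, L1-HIT, L1-HIT, MISS, VC-HIT, L1-HIT, L1-HIT, VC-HIT, L1-HIT, MISS, VC-HIT, VC-HIT, VC-HIT, L1-HIT]

0: 0x25 (blk 4, set 0) → MISS  vc=[]
1: 0x21 (blk 4, set 0) → L1-HIT  vc=[]
2: 0x24 (blk 4, set 0) → L1-HIT  vc=[]
3: 0x20 (blk 4, set 0) → L1-HIT  vc=[]
4: 0x27 (blk 4, set 0) → L1-HIT  vc=[]
5: 0x73 (blk 14, set 0) → MISS  vc=[4]
6: 0x25 (blk 4, set 0) → VC-HIT  vc=[14]
7: 0x23 (blk 4, set 0) → L1-HIT  vc=[14]
8: 0x22 (blk 4, set 0) → L1-HIT  vc=[14]
9: 0x70 (blk 14, set 0) → VC-HIT  vc=[4]
10: 0x77 (blk 14, set 0) → L1-HIT  vc=[4]
11: 0x31 (blk 6, set 0) → MISS  vc=[4, 14]
12: 0x24 (blk 4, set 0) → VC-HIT  vc=[6, 14]
13: 0x32 (blk 6, set 0) → VC-HIT  vc=[4, 14]
14: 0x21 (blk 4, set 0) → VC-HIT  vc=[6, 14]
15: 0x26 (blk 4, set 0) → L1-HIT  vc=[6, 14]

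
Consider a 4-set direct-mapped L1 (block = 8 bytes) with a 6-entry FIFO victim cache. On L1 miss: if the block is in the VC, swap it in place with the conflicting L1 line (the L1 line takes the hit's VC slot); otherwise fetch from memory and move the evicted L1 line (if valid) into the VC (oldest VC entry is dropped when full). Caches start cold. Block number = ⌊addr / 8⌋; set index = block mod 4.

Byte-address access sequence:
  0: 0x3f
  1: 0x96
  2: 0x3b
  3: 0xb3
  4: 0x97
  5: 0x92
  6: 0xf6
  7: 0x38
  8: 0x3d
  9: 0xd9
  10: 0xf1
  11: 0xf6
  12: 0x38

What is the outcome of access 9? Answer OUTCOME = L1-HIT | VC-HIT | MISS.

OUTCOME = MISS

#0 0x3f→b7/s3 MISS; vc=[]
#1 0x96→b18/s2 MISS; vc=[]
#2 0x3b→b7/s3 L1-HIT; vc=[]
#3 0xb3→b22/s2 MISS; vc=[18]
#4 0x97→b18/s2 VC-HIT; vc=[22]
#5 0x92→b18/s2 L1-HIT; vc=[22]
#6 0xf6→b30/s2 MISS; vc=[22,18]
#7 0x38→b7/s3 L1-HIT; vc=[22,18]
#8 0x3d→b7/s3 L1-HIT; vc=[22,18]
#9 0xd9→b27/s3 MISS; vc=[22,18,7]
#10 0xf1→b30/s2 L1-HIT; vc=[22,18,7]
#11 0xf6→b30/s2 L1-HIT; vc=[22,18,7]
#12 0x38→b7/s3 VC-HIT; vc=[22,18,27]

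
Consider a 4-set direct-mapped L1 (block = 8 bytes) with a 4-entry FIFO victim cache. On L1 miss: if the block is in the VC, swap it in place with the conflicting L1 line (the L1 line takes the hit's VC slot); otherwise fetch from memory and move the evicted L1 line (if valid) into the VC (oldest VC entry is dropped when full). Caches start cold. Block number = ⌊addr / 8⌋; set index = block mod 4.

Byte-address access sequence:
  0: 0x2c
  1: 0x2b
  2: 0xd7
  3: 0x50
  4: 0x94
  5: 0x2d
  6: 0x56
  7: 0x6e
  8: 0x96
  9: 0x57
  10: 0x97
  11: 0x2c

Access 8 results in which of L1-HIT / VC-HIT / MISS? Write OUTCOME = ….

OUTCOME = VC-HIT

  [0] addr=0x2c blk=5 s=1: MISS | VC []
  [1] addr=0x2b blk=5 s=1: L1-HIT | VC []
  [2] addr=0xd7 blk=26 s=2: MISS | VC []
  [3] addr=0x50 blk=10 s=2: MISS | VC [26]
  [4] addr=0x94 blk=18 s=2: MISS | VC [26, 10]
  [5] addr=0x2d blk=5 s=1: L1-HIT | VC [26, 10]
  [6] addr=0x56 blk=10 s=2: VC-HIT | VC [26, 18]
  [7] addr=0x6e blk=13 s=1: MISS | VC [26, 18, 5]
  [8] addr=0x96 blk=18 s=2: VC-HIT | VC [26, 10, 5]
  [9] addr=0x57 blk=10 s=2: VC-HIT | VC [26, 18, 5]
  [10] addr=0x97 blk=18 s=2: VC-HIT | VC [26, 10, 5]
  [11] addr=0x2c blk=5 s=1: VC-HIT | VC [26, 10, 13]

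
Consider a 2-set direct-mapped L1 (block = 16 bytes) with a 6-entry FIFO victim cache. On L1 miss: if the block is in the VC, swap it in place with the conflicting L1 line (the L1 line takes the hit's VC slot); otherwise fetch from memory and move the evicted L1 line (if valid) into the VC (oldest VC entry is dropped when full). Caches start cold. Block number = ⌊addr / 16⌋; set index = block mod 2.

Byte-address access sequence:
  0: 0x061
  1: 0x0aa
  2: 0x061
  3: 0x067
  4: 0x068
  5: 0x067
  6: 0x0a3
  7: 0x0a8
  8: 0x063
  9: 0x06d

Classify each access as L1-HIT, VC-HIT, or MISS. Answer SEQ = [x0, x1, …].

SEQ = [MISS, MISS, VC-HIT, L1-HIT, L1-HIT, L1-HIT, VC-HIT, L1-HIT, VC-HIT, L1-HIT]

  [0] addr=0x61 blk=6 s=0: MISS | VC []
  [1] addr=0xaa blk=10 s=0: MISS | VC [6]
  [2] addr=0x61 blk=6 s=0: VC-HIT | VC [10]
  [3] addr=0x67 blk=6 s=0: L1-HIT | VC [10]
  [4] addr=0x68 blk=6 s=0: L1-HIT | VC [10]
  [5] addr=0x67 blk=6 s=0: L1-HIT | VC [10]
  [6] addr=0xa3 blk=10 s=0: VC-HIT | VC [6]
  [7] addr=0xa8 blk=10 s=0: L1-HIT | VC [6]
  [8] addr=0x63 blk=6 s=0: VC-HIT | VC [10]
  [9] addr=0x6d blk=6 s=0: L1-HIT | VC [10]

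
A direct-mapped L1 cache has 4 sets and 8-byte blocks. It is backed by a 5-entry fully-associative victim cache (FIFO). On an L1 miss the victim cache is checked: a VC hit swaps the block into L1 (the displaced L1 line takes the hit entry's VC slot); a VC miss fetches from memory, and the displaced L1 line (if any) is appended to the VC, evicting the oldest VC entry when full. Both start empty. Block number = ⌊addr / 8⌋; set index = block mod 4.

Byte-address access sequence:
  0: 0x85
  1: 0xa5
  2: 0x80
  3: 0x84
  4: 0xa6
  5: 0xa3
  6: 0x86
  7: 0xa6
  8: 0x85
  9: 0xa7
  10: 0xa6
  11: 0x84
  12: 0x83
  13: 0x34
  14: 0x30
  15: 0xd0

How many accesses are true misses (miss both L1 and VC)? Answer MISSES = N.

  [0] addr=0x85 blk=16 s=0: MISS | VC []
  [1] addr=0xa5 blk=20 s=0: MISS | VC [16]
  [2] addr=0x80 blk=16 s=0: VC-HIT | VC [20]
  [3] addr=0x84 blk=16 s=0: L1-HIT | VC [20]
  [4] addr=0xa6 blk=20 s=0: VC-HIT | VC [16]
  [5] addr=0xa3 blk=20 s=0: L1-HIT | VC [16]
  [6] addr=0x86 blk=16 s=0: VC-HIT | VC [20]
  [7] addr=0xa6 blk=20 s=0: VC-HIT | VC [16]
  [8] addr=0x85 blk=16 s=0: VC-HIT | VC [20]
  [9] addr=0xa7 blk=20 s=0: VC-HIT | VC [16]
  [10] addr=0xa6 blk=20 s=0: L1-HIT | VC [16]
  [11] addr=0x84 blk=16 s=0: VC-HIT | VC [20]
  [12] addr=0x83 blk=16 s=0: L1-HIT | VC [20]
  [13] addr=0x34 blk=6 s=2: MISS | VC [20]
  [14] addr=0x30 blk=6 s=2: L1-HIT | VC [20]
  [15] addr=0xd0 blk=26 s=2: MISS | VC [20, 6]

MISSES = 4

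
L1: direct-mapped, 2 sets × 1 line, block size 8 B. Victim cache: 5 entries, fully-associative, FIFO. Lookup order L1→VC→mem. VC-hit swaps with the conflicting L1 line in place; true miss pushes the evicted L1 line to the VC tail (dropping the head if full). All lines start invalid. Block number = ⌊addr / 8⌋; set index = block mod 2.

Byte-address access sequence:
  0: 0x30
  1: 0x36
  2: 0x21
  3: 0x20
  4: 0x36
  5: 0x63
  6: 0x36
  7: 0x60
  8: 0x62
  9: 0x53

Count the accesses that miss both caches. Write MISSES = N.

MISSES = 4

  [0] addr=0x30 blk=6 s=0: MISS | VC []
  [1] addr=0x36 blk=6 s=0: L1-HIT | VC []
  [2] addr=0x21 blk=4 s=0: MISS | VC [6]
  [3] addr=0x20 blk=4 s=0: L1-HIT | VC [6]
  [4] addr=0x36 blk=6 s=0: VC-HIT | VC [4]
  [5] addr=0x63 blk=12 s=0: MISS | VC [4, 6]
  [6] addr=0x36 blk=6 s=0: VC-HIT | VC [4, 12]
  [7] addr=0x60 blk=12 s=0: VC-HIT | VC [4, 6]
  [8] addr=0x62 blk=12 s=0: L1-HIT | VC [4, 6]
  [9] addr=0x53 blk=10 s=0: MISS | VC [4, 6, 12]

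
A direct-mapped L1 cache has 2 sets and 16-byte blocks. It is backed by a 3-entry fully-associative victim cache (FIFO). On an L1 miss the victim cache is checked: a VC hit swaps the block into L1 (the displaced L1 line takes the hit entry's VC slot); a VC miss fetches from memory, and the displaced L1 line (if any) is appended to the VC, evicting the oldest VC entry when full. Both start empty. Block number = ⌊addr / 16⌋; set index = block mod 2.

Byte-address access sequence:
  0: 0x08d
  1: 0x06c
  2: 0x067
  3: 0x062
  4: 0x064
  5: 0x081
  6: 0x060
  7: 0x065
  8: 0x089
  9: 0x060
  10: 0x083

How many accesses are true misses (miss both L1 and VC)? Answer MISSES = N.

MISSES = 2

#0 0x8d→b8/s0 MISS; vc=[]
#1 0x6c→b6/s0 MISS; vc=[8]
#2 0x67→b6/s0 L1-HIT; vc=[8]
#3 0x62→b6/s0 L1-HIT; vc=[8]
#4 0x64→b6/s0 L1-HIT; vc=[8]
#5 0x81→b8/s0 VC-HIT; vc=[6]
#6 0x60→b6/s0 VC-HIT; vc=[8]
#7 0x65→b6/s0 L1-HIT; vc=[8]
#8 0x89→b8/s0 VC-HIT; vc=[6]
#9 0x60→b6/s0 VC-HIT; vc=[8]
#10 0x83→b8/s0 VC-HIT; vc=[6]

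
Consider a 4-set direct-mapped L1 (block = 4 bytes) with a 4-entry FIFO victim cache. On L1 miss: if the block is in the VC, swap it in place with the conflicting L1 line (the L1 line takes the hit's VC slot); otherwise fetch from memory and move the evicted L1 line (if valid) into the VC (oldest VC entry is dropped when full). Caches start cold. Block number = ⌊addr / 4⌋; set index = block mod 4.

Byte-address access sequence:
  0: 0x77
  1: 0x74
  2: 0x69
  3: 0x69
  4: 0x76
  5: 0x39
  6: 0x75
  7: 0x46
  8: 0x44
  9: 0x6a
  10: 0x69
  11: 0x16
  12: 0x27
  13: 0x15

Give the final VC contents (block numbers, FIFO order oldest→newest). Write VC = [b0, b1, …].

VC = [14, 29, 17, 9]

0: 0x77 (blk 29, set 1) → MISS  vc=[]
1: 0x74 (blk 29, set 1) → L1-HIT  vc=[]
2: 0x69 (blk 26, set 2) → MISS  vc=[]
3: 0x69 (blk 26, set 2) → L1-HIT  vc=[]
4: 0x76 (blk 29, set 1) → L1-HIT  vc=[]
5: 0x39 (blk 14, set 2) → MISS  vc=[26]
6: 0x75 (blk 29, set 1) → L1-HIT  vc=[26]
7: 0x46 (blk 17, set 1) → MISS  vc=[26, 29]
8: 0x44 (blk 17, set 1) → L1-HIT  vc=[26, 29]
9: 0x6a (blk 26, set 2) → VC-HIT  vc=[14, 29]
10: 0x69 (blk 26, set 2) → L1-HIT  vc=[14, 29]
11: 0x16 (blk 5, set 1) → MISS  vc=[14, 29, 17]
12: 0x27 (blk 9, set 1) → MISS  vc=[14, 29, 17, 5]
13: 0x15 (blk 5, set 1) → VC-HIT  vc=[14, 29, 17, 9]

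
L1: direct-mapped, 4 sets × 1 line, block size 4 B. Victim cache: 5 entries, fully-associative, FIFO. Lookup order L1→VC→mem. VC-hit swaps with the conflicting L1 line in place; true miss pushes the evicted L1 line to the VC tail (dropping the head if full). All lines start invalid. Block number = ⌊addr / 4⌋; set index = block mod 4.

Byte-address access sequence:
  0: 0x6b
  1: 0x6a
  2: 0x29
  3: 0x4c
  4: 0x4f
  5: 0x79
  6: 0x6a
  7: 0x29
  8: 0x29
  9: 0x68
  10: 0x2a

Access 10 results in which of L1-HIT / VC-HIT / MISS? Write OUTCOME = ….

#0 0x6b→b26/s2 MISS; vc=[]
#1 0x6a→b26/s2 L1-HIT; vc=[]
#2 0x29→b10/s2 MISS; vc=[26]
#3 0x4c→b19/s3 MISS; vc=[26]
#4 0x4f→b19/s3 L1-HIT; vc=[26]
#5 0x79→b30/s2 MISS; vc=[26,10]
#6 0x6a→b26/s2 VC-HIT; vc=[30,10]
#7 0x29→b10/s2 VC-HIT; vc=[30,26]
#8 0x29→b10/s2 L1-HIT; vc=[30,26]
#9 0x68→b26/s2 VC-HIT; vc=[30,10]
#10 0x2a→b10/s2 VC-HIT; vc=[30,26]

OUTCOME = VC-HIT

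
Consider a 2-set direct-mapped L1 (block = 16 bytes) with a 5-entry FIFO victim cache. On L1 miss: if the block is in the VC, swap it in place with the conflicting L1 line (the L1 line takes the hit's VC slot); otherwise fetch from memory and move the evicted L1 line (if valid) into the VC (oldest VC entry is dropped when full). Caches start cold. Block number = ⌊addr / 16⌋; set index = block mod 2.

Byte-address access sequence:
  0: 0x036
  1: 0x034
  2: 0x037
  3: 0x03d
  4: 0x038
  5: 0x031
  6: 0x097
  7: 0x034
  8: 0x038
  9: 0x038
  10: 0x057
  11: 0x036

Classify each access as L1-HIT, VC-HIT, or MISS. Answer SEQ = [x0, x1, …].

SEQ = [MISS, L1-HIT, L1-HIT, L1-HIT, L1-HIT, L1-HIT, MISS, VC-HIT, L1-HIT, L1-HIT, MISS, VC-HIT]

0: 0x36 (blk 3, set 1) → MISS  vc=[]
1: 0x34 (blk 3, set 1) → L1-HIT  vc=[]
2: 0x37 (blk 3, set 1) → L1-HIT  vc=[]
3: 0x3d (blk 3, set 1) → L1-HIT  vc=[]
4: 0x38 (blk 3, set 1) → L1-HIT  vc=[]
5: 0x31 (blk 3, set 1) → L1-HIT  vc=[]
6: 0x97 (blk 9, set 1) → MISS  vc=[3]
7: 0x34 (blk 3, set 1) → VC-HIT  vc=[9]
8: 0x38 (blk 3, set 1) → L1-HIT  vc=[9]
9: 0x38 (blk 3, set 1) → L1-HIT  vc=[9]
10: 0x57 (blk 5, set 1) → MISS  vc=[9, 3]
11: 0x36 (blk 3, set 1) → VC-HIT  vc=[9, 5]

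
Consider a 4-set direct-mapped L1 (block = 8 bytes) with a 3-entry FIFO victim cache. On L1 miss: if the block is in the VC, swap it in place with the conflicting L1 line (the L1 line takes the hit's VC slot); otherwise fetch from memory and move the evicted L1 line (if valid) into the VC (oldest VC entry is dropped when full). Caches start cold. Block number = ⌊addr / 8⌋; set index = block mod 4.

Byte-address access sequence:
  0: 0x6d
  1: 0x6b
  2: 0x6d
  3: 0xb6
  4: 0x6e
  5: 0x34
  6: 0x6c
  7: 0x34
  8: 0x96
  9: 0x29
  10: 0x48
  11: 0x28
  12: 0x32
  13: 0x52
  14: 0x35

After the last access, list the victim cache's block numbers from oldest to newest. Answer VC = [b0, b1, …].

0: 0x6d (blk 13, set 1) → MISS  vc=[]
1: 0x6b (blk 13, set 1) → L1-HIT  vc=[]
2: 0x6d (blk 13, set 1) → L1-HIT  vc=[]
3: 0xb6 (blk 22, set 2) → MISS  vc=[]
4: 0x6e (blk 13, set 1) → L1-HIT  vc=[]
5: 0x34 (blk 6, set 2) → MISS  vc=[22]
6: 0x6c (blk 13, set 1) → L1-HIT  vc=[22]
7: 0x34 (blk 6, set 2) → L1-HIT  vc=[22]
8: 0x96 (blk 18, set 2) → MISS  vc=[22, 6]
9: 0x29 (blk 5, set 1) → MISS  vc=[22, 6, 13]
10: 0x48 (blk 9, set 1) → MISS  vc=[6, 13, 5]
11: 0x28 (blk 5, set 1) → VC-HIT  vc=[6, 13, 9]
12: 0x32 (blk 6, set 2) → VC-HIT  vc=[18, 13, 9]
13: 0x52 (blk 10, set 2) → MISS  vc=[13, 9, 6]
14: 0x35 (blk 6, set 2) → VC-HIT  vc=[13, 9, 10]

VC = [13, 9, 10]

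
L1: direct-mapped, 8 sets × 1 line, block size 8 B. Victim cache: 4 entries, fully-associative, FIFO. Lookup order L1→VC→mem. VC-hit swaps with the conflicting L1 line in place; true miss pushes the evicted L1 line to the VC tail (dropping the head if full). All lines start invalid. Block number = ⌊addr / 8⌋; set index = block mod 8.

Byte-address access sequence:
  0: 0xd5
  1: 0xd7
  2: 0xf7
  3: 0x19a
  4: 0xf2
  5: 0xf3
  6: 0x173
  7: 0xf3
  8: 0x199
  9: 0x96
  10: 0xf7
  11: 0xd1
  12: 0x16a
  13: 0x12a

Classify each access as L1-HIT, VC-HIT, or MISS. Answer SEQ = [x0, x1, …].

SEQ = [MISS, L1-HIT, MISS, MISS, L1-HIT, L1-HIT, MISS, VC-HIT, L1-HIT, MISS, L1-HIT, VC-HIT, MISS, MISS]

  [0] addr=0xd5 blk=26 s=2: MISS | VC []
  [1] addr=0xd7 blk=26 s=2: L1-HIT | VC []
  [2] addr=0xf7 blk=30 s=6: MISS | VC []
  [3] addr=0x19a blk=51 s=3: MISS | VC []
  [4] addr=0xf2 blk=30 s=6: L1-HIT | VC []
  [5] addr=0xf3 blk=30 s=6: L1-HIT | VC []
  [6] addr=0x173 blk=46 s=6: MISS | VC [30]
  [7] addr=0xf3 blk=30 s=6: VC-HIT | VC [46]
  [8] addr=0x199 blk=51 s=3: L1-HIT | VC [46]
  [9] addr=0x96 blk=18 s=2: MISS | VC [46, 26]
  [10] addr=0xf7 blk=30 s=6: L1-HIT | VC [46, 26]
  [11] addr=0xd1 blk=26 s=2: VC-HIT | VC [46, 18]
  [12] addr=0x16a blk=45 s=5: MISS | VC [46, 18]
  [13] addr=0x12a blk=37 s=5: MISS | VC [46, 18, 45]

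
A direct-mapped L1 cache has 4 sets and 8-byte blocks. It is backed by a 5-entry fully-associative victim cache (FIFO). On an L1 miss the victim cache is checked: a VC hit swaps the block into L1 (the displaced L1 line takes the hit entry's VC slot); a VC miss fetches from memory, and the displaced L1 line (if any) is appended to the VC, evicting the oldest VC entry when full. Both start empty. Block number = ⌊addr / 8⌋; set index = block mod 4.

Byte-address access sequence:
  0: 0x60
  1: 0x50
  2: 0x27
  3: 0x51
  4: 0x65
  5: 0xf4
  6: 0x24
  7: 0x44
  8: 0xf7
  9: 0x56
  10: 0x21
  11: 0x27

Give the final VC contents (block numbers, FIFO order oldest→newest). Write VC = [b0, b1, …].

  [0] addr=0x60 blk=12 s=0: MISS | VC []
  [1] addr=0x50 blk=10 s=2: MISS | VC []
  [2] addr=0x27 blk=4 s=0: MISS | VC [12]
  [3] addr=0x51 blk=10 s=2: L1-HIT | VC [12]
  [4] addr=0x65 blk=12 s=0: VC-HIT | VC [4]
  [5] addr=0xf4 blk=30 s=2: MISS | VC [4, 10]
  [6] addr=0x24 blk=4 s=0: VC-HIT | VC [12, 10]
  [7] addr=0x44 blk=8 s=0: MISS | VC [12, 10, 4]
  [8] addr=0xf7 blk=30 s=2: L1-HIT | VC [12, 10, 4]
  [9] addr=0x56 blk=10 s=2: VC-HIT | VC [12, 30, 4]
  [10] addr=0x21 blk=4 s=0: VC-HIT | VC [12, 30, 8]
  [11] addr=0x27 blk=4 s=0: L1-HIT | VC [12, 30, 8]

VC = [12, 30, 8]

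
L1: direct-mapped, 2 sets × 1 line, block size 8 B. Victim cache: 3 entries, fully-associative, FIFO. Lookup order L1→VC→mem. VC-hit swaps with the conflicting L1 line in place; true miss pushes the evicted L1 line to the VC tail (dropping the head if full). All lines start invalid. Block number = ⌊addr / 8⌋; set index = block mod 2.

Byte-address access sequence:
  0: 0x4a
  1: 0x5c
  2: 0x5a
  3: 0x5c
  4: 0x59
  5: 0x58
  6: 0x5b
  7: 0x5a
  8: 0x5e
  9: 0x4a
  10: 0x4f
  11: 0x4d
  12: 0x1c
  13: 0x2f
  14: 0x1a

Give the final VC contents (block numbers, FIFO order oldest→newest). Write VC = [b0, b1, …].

VC = [11, 9, 5]

0: 0x4a (blk 9, set 1) → MISS  vc=[]
1: 0x5c (blk 11, set 1) → MISS  vc=[9]
2: 0x5a (blk 11, set 1) → L1-HIT  vc=[9]
3: 0x5c (blk 11, set 1) → L1-HIT  vc=[9]
4: 0x59 (blk 11, set 1) → L1-HIT  vc=[9]
5: 0x58 (blk 11, set 1) → L1-HIT  vc=[9]
6: 0x5b (blk 11, set 1) → L1-HIT  vc=[9]
7: 0x5a (blk 11, set 1) → L1-HIT  vc=[9]
8: 0x5e (blk 11, set 1) → L1-HIT  vc=[9]
9: 0x4a (blk 9, set 1) → VC-HIT  vc=[11]
10: 0x4f (blk 9, set 1) → L1-HIT  vc=[11]
11: 0x4d (blk 9, set 1) → L1-HIT  vc=[11]
12: 0x1c (blk 3, set 1) → MISS  vc=[11, 9]
13: 0x2f (blk 5, set 1) → MISS  vc=[11, 9, 3]
14: 0x1a (blk 3, set 1) → VC-HIT  vc=[11, 9, 5]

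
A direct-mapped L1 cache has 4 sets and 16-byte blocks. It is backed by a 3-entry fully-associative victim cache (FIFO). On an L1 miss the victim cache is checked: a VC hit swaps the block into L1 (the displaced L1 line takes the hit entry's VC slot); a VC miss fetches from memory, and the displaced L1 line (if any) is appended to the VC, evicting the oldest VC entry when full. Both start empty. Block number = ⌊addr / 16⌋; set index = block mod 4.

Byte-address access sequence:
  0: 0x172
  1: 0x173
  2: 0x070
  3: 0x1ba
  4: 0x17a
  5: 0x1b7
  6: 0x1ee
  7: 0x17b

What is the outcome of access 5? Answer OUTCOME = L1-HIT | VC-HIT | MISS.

0: 0x172 (blk 23, set 3) → MISS  vc=[]
1: 0x173 (blk 23, set 3) → L1-HIT  vc=[]
2: 0x70 (blk 7, set 3) → MISS  vc=[23]
3: 0x1ba (blk 27, set 3) → MISS  vc=[23, 7]
4: 0x17a (blk 23, set 3) → VC-HIT  vc=[27, 7]
5: 0x1b7 (blk 27, set 3) → VC-HIT  vc=[23, 7]
6: 0x1ee (blk 30, set 2) → MISS  vc=[23, 7]
7: 0x17b (blk 23, set 3) → VC-HIT  vc=[27, 7]

OUTCOME = VC-HIT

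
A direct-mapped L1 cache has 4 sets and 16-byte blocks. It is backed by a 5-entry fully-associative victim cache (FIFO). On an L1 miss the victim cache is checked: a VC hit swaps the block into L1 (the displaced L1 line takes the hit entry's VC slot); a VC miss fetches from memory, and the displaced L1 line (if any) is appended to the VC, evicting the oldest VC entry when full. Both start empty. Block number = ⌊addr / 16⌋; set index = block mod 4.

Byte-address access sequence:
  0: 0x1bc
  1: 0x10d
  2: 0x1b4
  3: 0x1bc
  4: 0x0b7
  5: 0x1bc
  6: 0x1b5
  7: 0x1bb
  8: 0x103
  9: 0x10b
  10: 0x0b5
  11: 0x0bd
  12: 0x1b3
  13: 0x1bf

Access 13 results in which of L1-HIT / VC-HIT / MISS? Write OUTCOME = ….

0: 0x1bc (blk 27, set 3) → MISS  vc=[]
1: 0x10d (blk 16, set 0) → MISS  vc=[]
2: 0x1b4 (blk 27, set 3) → L1-HIT  vc=[]
3: 0x1bc (blk 27, set 3) → L1-HIT  vc=[]
4: 0xb7 (blk 11, set 3) → MISS  vc=[27]
5: 0x1bc (blk 27, set 3) → VC-HIT  vc=[11]
6: 0x1b5 (blk 27, set 3) → L1-HIT  vc=[11]
7: 0x1bb (blk 27, set 3) → L1-HIT  vc=[11]
8: 0x103 (blk 16, set 0) → L1-HIT  vc=[11]
9: 0x10b (blk 16, set 0) → L1-HIT  vc=[11]
10: 0xb5 (blk 11, set 3) → VC-HIT  vc=[27]
11: 0xbd (blk 11, set 3) → L1-HIT  vc=[27]
12: 0x1b3 (blk 27, set 3) → VC-HIT  vc=[11]
13: 0x1bf (blk 27, set 3) → L1-HIT  vc=[11]

OUTCOME = L1-HIT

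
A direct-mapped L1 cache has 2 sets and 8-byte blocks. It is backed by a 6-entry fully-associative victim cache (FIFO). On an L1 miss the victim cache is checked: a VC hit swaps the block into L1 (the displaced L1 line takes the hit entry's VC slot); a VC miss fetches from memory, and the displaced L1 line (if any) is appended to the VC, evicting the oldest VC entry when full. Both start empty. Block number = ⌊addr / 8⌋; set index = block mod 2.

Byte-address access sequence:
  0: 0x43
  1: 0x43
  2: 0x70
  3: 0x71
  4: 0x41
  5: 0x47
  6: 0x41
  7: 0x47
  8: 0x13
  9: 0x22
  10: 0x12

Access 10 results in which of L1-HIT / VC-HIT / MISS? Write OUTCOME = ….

#0 0x43→b8/s0 MISS; vc=[]
#1 0x43→b8/s0 L1-HIT; vc=[]
#2 0x70→b14/s0 MISS; vc=[8]
#3 0x71→b14/s0 L1-HIT; vc=[8]
#4 0x41→b8/s0 VC-HIT; vc=[14]
#5 0x47→b8/s0 L1-HIT; vc=[14]
#6 0x41→b8/s0 L1-HIT; vc=[14]
#7 0x47→b8/s0 L1-HIT; vc=[14]
#8 0x13→b2/s0 MISS; vc=[14,8]
#9 0x22→b4/s0 MISS; vc=[14,8,2]
#10 0x12→b2/s0 VC-HIT; vc=[14,8,4]

OUTCOME = VC-HIT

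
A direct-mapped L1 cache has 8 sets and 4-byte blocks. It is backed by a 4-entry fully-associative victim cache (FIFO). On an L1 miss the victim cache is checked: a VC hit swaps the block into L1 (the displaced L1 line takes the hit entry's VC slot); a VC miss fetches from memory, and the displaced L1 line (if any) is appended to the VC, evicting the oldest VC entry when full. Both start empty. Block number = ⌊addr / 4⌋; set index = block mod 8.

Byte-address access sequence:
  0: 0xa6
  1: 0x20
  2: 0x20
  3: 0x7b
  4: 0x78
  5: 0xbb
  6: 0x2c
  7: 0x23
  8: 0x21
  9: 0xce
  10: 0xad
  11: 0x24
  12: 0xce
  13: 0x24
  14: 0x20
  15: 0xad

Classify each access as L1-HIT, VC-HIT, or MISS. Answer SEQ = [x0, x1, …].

  [0] addr=0xa6 blk=41 s=1: MISS | VC []
  [1] addr=0x20 blk=8 s=0: MISS | VC []
  [2] addr=0x20 blk=8 s=0: L1-HIT | VC []
  [3] addr=0x7b blk=30 s=6: MISS | VC []
  [4] addr=0x78 blk=30 s=6: L1-HIT | VC []
  [5] addr=0xbb blk=46 s=6: MISS | VC [30]
  [6] addr=0x2c blk=11 s=3: MISS | VC [30]
  [7] addr=0x23 blk=8 s=0: L1-HIT | VC [30]
  [8] addr=0x21 blk=8 s=0: L1-HIT | VC [30]
  [9] addr=0xce blk=51 s=3: MISS | VC [30, 11]
  [10] addr=0xad blk=43 s=3: MISS | VC [30, 11, 51]
  [11] addr=0x24 blk=9 s=1: MISS | VC [30, 11, 51, 41]
  [12] addr=0xce blk=51 s=3: VC-HIT | VC [30, 11, 43, 41]
  [13] addr=0x24 blk=9 s=1: L1-HIT | VC [30, 11, 43, 41]
  [14] addr=0x20 blk=8 s=0: L1-HIT | VC [30, 11, 43, 41]
  [15] addr=0xad blk=43 s=3: VC-HIT | VC [30, 11, 51, 41]

SEQ = [MISS, MISS, L1-HIT, MISS, L1-HIT, MISS, MISS, L1-HIT, L1-HIT, MISS, MISS, MISS, VC-HIT, L1-HIT, L1-HIT, VC-HIT]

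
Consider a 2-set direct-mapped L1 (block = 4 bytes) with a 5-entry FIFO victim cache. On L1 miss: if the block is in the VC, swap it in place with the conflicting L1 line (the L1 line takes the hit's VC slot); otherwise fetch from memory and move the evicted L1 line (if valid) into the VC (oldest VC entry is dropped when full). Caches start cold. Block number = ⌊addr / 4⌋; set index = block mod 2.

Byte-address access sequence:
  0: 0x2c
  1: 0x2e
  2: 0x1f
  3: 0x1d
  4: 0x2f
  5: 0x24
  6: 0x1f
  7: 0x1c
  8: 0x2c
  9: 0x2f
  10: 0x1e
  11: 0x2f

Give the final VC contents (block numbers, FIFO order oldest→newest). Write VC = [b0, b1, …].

VC = [9, 7]

0: 0x2c (blk 11, set 1) → MISS  vc=[]
1: 0x2e (blk 11, set 1) → L1-HIT  vc=[]
2: 0x1f (blk 7, set 1) → MISS  vc=[11]
3: 0x1d (blk 7, set 1) → L1-HIT  vc=[11]
4: 0x2f (blk 11, set 1) → VC-HIT  vc=[7]
5: 0x24 (blk 9, set 1) → MISS  vc=[7, 11]
6: 0x1f (blk 7, set 1) → VC-HIT  vc=[9, 11]
7: 0x1c (blk 7, set 1) → L1-HIT  vc=[9, 11]
8: 0x2c (blk 11, set 1) → VC-HIT  vc=[9, 7]
9: 0x2f (blk 11, set 1) → L1-HIT  vc=[9, 7]
10: 0x1e (blk 7, set 1) → VC-HIT  vc=[9, 11]
11: 0x2f (blk 11, set 1) → VC-HIT  vc=[9, 7]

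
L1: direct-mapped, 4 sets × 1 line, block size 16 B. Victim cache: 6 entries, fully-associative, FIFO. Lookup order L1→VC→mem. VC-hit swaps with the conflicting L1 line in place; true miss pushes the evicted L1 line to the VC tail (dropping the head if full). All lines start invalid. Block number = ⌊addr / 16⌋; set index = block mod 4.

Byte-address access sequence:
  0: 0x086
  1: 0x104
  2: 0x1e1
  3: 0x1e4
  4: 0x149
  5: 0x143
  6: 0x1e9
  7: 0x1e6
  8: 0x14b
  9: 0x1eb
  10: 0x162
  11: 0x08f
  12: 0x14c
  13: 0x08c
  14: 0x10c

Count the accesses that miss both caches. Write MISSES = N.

MISSES = 5

0: 0x86 (blk 8, set 0) → MISS  vc=[]
1: 0x104 (blk 16, set 0) → MISS  vc=[8]
2: 0x1e1 (blk 30, set 2) → MISS  vc=[8]
3: 0x1e4 (blk 30, set 2) → L1-HIT  vc=[8]
4: 0x149 (blk 20, set 0) → MISS  vc=[8, 16]
5: 0x143 (blk 20, set 0) → L1-HIT  vc=[8, 16]
6: 0x1e9 (blk 30, set 2) → L1-HIT  vc=[8, 16]
7: 0x1e6 (blk 30, set 2) → L1-HIT  vc=[8, 16]
8: 0x14b (blk 20, set 0) → L1-HIT  vc=[8, 16]
9: 0x1eb (blk 30, set 2) → L1-HIT  vc=[8, 16]
10: 0x162 (blk 22, set 2) → MISS  vc=[8, 16, 30]
11: 0x8f (blk 8, set 0) → VC-HIT  vc=[20, 16, 30]
12: 0x14c (blk 20, set 0) → VC-HIT  vc=[8, 16, 30]
13: 0x8c (blk 8, set 0) → VC-HIT  vc=[20, 16, 30]
14: 0x10c (blk 16, set 0) → VC-HIT  vc=[20, 8, 30]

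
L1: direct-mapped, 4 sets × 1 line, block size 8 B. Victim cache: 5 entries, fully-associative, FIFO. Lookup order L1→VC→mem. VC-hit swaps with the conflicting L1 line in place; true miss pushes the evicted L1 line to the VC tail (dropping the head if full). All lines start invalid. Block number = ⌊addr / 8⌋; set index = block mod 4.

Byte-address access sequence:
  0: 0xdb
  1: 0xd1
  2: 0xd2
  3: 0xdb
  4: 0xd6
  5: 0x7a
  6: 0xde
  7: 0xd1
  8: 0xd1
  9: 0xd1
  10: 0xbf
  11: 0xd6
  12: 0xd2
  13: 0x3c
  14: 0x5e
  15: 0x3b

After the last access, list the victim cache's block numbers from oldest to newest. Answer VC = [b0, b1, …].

0: 0xdb (blk 27, set 3) → MISS  vc=[]
1: 0xd1 (blk 26, set 2) → MISS  vc=[]
2: 0xd2 (blk 26, set 2) → L1-HIT  vc=[]
3: 0xdb (blk 27, set 3) → L1-HIT  vc=[]
4: 0xd6 (blk 26, set 2) → L1-HIT  vc=[]
5: 0x7a (blk 15, set 3) → MISS  vc=[27]
6: 0xde (blk 27, set 3) → VC-HIT  vc=[15]
7: 0xd1 (blk 26, set 2) → L1-HIT  vc=[15]
8: 0xd1 (blk 26, set 2) → L1-HIT  vc=[15]
9: 0xd1 (blk 26, set 2) → L1-HIT  vc=[15]
10: 0xbf (blk 23, set 3) → MISS  vc=[15, 27]
11: 0xd6 (blk 26, set 2) → L1-HIT  vc=[15, 27]
12: 0xd2 (blk 26, set 2) → L1-HIT  vc=[15, 27]
13: 0x3c (blk 7, set 3) → MISS  vc=[15, 27, 23]
14: 0x5e (blk 11, set 3) → MISS  vc=[15, 27, 23, 7]
15: 0x3b (blk 7, set 3) → VC-HIT  vc=[15, 27, 23, 11]

VC = [15, 27, 23, 11]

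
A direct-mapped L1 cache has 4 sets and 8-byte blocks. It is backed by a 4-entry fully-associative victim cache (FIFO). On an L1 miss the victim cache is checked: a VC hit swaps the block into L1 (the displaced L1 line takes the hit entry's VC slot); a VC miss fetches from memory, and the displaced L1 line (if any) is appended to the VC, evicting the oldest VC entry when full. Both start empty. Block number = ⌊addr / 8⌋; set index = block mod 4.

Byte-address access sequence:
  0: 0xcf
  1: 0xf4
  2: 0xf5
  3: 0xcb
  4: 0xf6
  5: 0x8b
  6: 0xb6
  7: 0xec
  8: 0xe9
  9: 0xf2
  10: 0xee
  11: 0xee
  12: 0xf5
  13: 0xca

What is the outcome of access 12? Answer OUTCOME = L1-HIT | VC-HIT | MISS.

#0 0xcf→b25/s1 MISS; vc=[]
#1 0xf4→b30/s2 MISS; vc=[]
#2 0xf5→b30/s2 L1-HIT; vc=[]
#3 0xcb→b25/s1 L1-HIT; vc=[]
#4 0xf6→b30/s2 L1-HIT; vc=[]
#5 0x8b→b17/s1 MISS; vc=[25]
#6 0xb6→b22/s2 MISS; vc=[25,30]
#7 0xec→b29/s1 MISS; vc=[25,30,17]
#8 0xe9→b29/s1 L1-HIT; vc=[25,30,17]
#9 0xf2→b30/s2 VC-HIT; vc=[25,22,17]
#10 0xee→b29/s1 L1-HIT; vc=[25,22,17]
#11 0xee→b29/s1 L1-HIT; vc=[25,22,17]
#12 0xf5→b30/s2 L1-HIT; vc=[25,22,17]
#13 0xca→b25/s1 VC-HIT; vc=[29,22,17]

OUTCOME = L1-HIT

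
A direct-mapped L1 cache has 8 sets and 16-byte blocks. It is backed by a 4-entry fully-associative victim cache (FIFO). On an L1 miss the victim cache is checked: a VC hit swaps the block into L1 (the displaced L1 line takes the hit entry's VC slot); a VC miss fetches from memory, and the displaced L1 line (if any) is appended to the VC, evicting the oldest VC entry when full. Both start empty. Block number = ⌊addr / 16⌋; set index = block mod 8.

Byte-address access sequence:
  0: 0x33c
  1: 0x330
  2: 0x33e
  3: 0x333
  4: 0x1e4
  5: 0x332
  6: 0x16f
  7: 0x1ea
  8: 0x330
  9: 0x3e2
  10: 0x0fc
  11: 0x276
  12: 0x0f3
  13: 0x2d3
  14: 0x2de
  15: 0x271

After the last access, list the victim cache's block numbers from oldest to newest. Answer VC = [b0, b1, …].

0: 0x33c (blk 51, set 3) → MISS  vc=[]
1: 0x330 (blk 51, set 3) → L1-HIT  vc=[]
2: 0x33e (blk 51, set 3) → L1-HIT  vc=[]
3: 0x333 (blk 51, set 3) → L1-HIT  vc=[]
4: 0x1e4 (blk 30, set 6) → MISS  vc=[]
5: 0x332 (blk 51, set 3) → L1-HIT  vc=[]
6: 0x16f (blk 22, set 6) → MISS  vc=[30]
7: 0x1ea (blk 30, set 6) → VC-HIT  vc=[22]
8: 0x330 (blk 51, set 3) → L1-HIT  vc=[22]
9: 0x3e2 (blk 62, set 6) → MISS  vc=[22, 30]
10: 0xfc (blk 15, set 7) → MISS  vc=[22, 30]
11: 0x276 (blk 39, set 7) → MISS  vc=[22, 30, 15]
12: 0xf3 (blk 15, set 7) → VC-HIT  vc=[22, 30, 39]
13: 0x2d3 (blk 45, set 5) → MISS  vc=[22, 30, 39]
14: 0x2de (blk 45, set 5) → L1-HIT  vc=[22, 30, 39]
15: 0x271 (blk 39, set 7) → VC-HIT  vc=[22, 30, 15]

VC = [22, 30, 15]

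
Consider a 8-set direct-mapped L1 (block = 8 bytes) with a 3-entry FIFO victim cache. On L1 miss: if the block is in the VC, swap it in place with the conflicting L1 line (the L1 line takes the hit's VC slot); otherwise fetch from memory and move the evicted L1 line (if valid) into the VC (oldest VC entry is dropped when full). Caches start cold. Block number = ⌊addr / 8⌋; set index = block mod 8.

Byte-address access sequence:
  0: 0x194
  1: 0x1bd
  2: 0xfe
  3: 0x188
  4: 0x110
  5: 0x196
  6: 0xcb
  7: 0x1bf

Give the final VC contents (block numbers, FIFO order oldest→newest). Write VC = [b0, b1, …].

VC = [31, 34, 49]

#0 0x194→b50/s2 MISS; vc=[]
#1 0x1bd→b55/s7 MISS; vc=[]
#2 0xfe→b31/s7 MISS; vc=[55]
#3 0x188→b49/s1 MISS; vc=[55]
#4 0x110→b34/s2 MISS; vc=[55,50]
#5 0x196→b50/s2 VC-HIT; vc=[55,34]
#6 0xcb→b25/s1 MISS; vc=[55,34,49]
#7 0x1bf→b55/s7 VC-HIT; vc=[31,34,49]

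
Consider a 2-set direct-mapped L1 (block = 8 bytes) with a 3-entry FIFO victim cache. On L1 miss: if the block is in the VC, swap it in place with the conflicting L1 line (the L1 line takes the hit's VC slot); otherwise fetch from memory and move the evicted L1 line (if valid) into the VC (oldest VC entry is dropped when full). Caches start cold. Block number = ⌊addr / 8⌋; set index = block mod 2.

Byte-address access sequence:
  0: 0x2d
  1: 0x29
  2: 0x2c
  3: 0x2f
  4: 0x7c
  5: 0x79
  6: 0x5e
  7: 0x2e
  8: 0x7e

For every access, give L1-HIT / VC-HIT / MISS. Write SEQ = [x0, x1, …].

SEQ = [MISS, L1-HIT, L1-HIT, L1-HIT, MISS, L1-HIT, MISS, VC-HIT, VC-HIT]

  [0] addr=0x2d blk=5 s=1: MISS | VC []
  [1] addr=0x29 blk=5 s=1: L1-HIT | VC []
  [2] addr=0x2c blk=5 s=1: L1-HIT | VC []
  [3] addr=0x2f blk=5 s=1: L1-HIT | VC []
  [4] addr=0x7c blk=15 s=1: MISS | VC [5]
  [5] addr=0x79 blk=15 s=1: L1-HIT | VC [5]
  [6] addr=0x5e blk=11 s=1: MISS | VC [5, 15]
  [7] addr=0x2e blk=5 s=1: VC-HIT | VC [11, 15]
  [8] addr=0x7e blk=15 s=1: VC-HIT | VC [11, 5]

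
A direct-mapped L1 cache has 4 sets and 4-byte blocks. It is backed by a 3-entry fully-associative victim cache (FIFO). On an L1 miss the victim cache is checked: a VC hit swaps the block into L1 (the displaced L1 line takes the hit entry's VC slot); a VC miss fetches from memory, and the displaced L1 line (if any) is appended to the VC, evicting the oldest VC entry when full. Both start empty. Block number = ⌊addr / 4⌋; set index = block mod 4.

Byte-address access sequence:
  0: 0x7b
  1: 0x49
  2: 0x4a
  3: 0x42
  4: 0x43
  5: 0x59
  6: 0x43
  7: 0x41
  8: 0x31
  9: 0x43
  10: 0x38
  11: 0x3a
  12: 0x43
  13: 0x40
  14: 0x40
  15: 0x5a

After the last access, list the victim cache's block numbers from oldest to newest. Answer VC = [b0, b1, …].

VC = [18, 12, 14]

  [0] addr=0x7b blk=30 s=2: MISS | VC []
  [1] addr=0x49 blk=18 s=2: MISS | VC [30]
  [2] addr=0x4a blk=18 s=2: L1-HIT | VC [30]
  [3] addr=0x42 blk=16 s=0: MISS | VC [30]
  [4] addr=0x43 blk=16 s=0: L1-HIT | VC [30]
  [5] addr=0x59 blk=22 s=2: MISS | VC [30, 18]
  [6] addr=0x43 blk=16 s=0: L1-HIT | VC [30, 18]
  [7] addr=0x41 blk=16 s=0: L1-HIT | VC [30, 18]
  [8] addr=0x31 blk=12 s=0: MISS | VC [30, 18, 16]
  [9] addr=0x43 blk=16 s=0: VC-HIT | VC [30, 18, 12]
  [10] addr=0x38 blk=14 s=2: MISS | VC [18, 12, 22]
  [11] addr=0x3a blk=14 s=2: L1-HIT | VC [18, 12, 22]
  [12] addr=0x43 blk=16 s=0: L1-HIT | VC [18, 12, 22]
  [13] addr=0x40 blk=16 s=0: L1-HIT | VC [18, 12, 22]
  [14] addr=0x40 blk=16 s=0: L1-HIT | VC [18, 12, 22]
  [15] addr=0x5a blk=22 s=2: VC-HIT | VC [18, 12, 14]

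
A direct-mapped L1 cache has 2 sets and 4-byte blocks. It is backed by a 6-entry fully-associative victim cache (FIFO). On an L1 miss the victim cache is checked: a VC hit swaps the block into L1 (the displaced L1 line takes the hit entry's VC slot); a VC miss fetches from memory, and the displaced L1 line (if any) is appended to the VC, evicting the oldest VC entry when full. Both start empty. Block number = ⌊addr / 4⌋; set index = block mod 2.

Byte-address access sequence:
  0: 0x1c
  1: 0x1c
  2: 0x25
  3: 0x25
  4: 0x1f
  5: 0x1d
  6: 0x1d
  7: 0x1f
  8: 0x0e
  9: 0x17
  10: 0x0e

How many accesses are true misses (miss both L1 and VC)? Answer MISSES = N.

MISSES = 4

0: 0x1c (blk 7, set 1) → MISS  vc=[]
1: 0x1c (blk 7, set 1) → L1-HIT  vc=[]
2: 0x25 (blk 9, set 1) → MISS  vc=[7]
3: 0x25 (blk 9, set 1) → L1-HIT  vc=[7]
4: 0x1f (blk 7, set 1) → VC-HIT  vc=[9]
5: 0x1d (blk 7, set 1) → L1-HIT  vc=[9]
6: 0x1d (blk 7, set 1) → L1-HIT  vc=[9]
7: 0x1f (blk 7, set 1) → L1-HIT  vc=[9]
8: 0xe (blk 3, set 1) → MISS  vc=[9, 7]
9: 0x17 (blk 5, set 1) → MISS  vc=[9, 7, 3]
10: 0xe (blk 3, set 1) → VC-HIT  vc=[9, 7, 5]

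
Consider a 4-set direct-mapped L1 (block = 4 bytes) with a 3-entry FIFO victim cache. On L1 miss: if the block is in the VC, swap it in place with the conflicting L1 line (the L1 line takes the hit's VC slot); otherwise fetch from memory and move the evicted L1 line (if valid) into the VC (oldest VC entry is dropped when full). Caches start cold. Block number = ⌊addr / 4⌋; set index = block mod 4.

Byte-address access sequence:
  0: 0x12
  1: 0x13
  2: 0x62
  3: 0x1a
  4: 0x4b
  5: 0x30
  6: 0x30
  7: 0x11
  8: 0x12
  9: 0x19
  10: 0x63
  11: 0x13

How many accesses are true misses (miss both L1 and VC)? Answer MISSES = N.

  [0] addr=0x12 blk=4 s=0: MISS | VC []
  [1] addr=0x13 blk=4 s=0: L1-HIT | VC []
  [2] addr=0x62 blk=24 s=0: MISS | VC [4]
  [3] addr=0x1a blk=6 s=2: MISS | VC [4]
  [4] addr=0x4b blk=18 s=2: MISS | VC [4, 6]
  [5] addr=0x30 blk=12 s=0: MISS | VC [4, 6, 24]
  [6] addr=0x30 blk=12 s=0: L1-HIT | VC [4, 6, 24]
  [7] addr=0x11 blk=4 s=0: VC-HIT | VC [12, 6, 24]
  [8] addr=0x12 blk=4 s=0: L1-HIT | VC [12, 6, 24]
  [9] addr=0x19 blk=6 s=2: VC-HIT | VC [12, 18, 24]
  [10] addr=0x63 blk=24 s=0: VC-HIT | VC [12, 18, 4]
  [11] addr=0x13 blk=4 s=0: VC-HIT | VC [12, 18, 24]

MISSES = 5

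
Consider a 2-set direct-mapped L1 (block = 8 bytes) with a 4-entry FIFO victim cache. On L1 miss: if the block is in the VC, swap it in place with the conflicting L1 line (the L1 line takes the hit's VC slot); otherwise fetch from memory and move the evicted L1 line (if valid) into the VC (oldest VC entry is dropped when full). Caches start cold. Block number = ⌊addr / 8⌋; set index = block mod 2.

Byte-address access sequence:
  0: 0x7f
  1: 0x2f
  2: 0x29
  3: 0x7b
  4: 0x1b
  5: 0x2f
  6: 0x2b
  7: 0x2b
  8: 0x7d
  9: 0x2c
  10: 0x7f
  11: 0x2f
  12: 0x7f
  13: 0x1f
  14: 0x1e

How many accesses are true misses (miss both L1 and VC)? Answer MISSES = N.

MISSES = 3

#0 0x7f→b15/s1 MISS; vc=[]
#1 0x2f→b5/s1 MISS; vc=[15]
#2 0x29→b5/s1 L1-HIT; vc=[15]
#3 0x7b→b15/s1 VC-HIT; vc=[5]
#4 0x1b→b3/s1 MISS; vc=[5,15]
#5 0x2f→b5/s1 VC-HIT; vc=[3,15]
#6 0x2b→b5/s1 L1-HIT; vc=[3,15]
#7 0x2b→b5/s1 L1-HIT; vc=[3,15]
#8 0x7d→b15/s1 VC-HIT; vc=[3,5]
#9 0x2c→b5/s1 VC-HIT; vc=[3,15]
#10 0x7f→b15/s1 VC-HIT; vc=[3,5]
#11 0x2f→b5/s1 VC-HIT; vc=[3,15]
#12 0x7f→b15/s1 VC-HIT; vc=[3,5]
#13 0x1f→b3/s1 VC-HIT; vc=[15,5]
#14 0x1e→b3/s1 L1-HIT; vc=[15,5]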